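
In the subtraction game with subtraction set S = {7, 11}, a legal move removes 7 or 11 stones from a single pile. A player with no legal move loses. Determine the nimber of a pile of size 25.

G(0) = 0
G(1) = mex{} = 0
G(2) = mex{} = 0
G(3) = mex{} = 0
G(4) = mex{} = 0
G(5) = mex{} = 0
G(6) = mex{} = 0
G(7) = mex{0} = 1
G(8) = mex{0} = 1
G(9) = mex{0} = 1
G(10) = mex{0} = 1
G(11) = mex{0,0} = 1
G(12) = mex{0,0} = 1
G(13) = mex{0,0} = 1
G(14) = mex{1,0} = 2
G(15) = mex{1,0} = 2
G(16) = mex{1,0} = 2
G(17) = mex{1,0} = 2
G(18) = mex{1,1} = 0
G(19) = mex{1,1} = 0
G(20) = mex{1,1} = 0
G(21) = mex{2,1} = 0
G(22) = mex{2,1} = 0
G(23) = mex{2,1} = 0
G(24) = mex{2,1} = 0
G(25) = mex{0,2} = 1

1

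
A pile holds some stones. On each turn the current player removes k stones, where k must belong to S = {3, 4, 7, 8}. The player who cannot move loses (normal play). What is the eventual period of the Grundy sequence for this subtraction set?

11

G(0) = 0
G(1) = mex{} = 0
G(2) = mex{} = 0
G(3) = mex{0} = 1
G(4) = mex{0,0} = 1
G(5) = mex{0,0} = 1
G(6) = mex{1,0} = 2
G(7) = mex{1,1,0} = 2
G(8) = mex{1,1,0,0} = 2
G(9) = mex{2,1,0,0} = 3
G(10) = mex{2,2,1,0} = 3
G(11) = mex{2,2,1,1} = 0
G(12) = mex{3,2,1,1} = 0
G(13) = mex{3,3,2,1} = 0
G(14) = mex{0,3,2,2} = 1
G(15) = mex{0,0,2,2} = 1
G(16) = mex{0,0,3,2} = 1
G(17) = mex{1,0,3,3} = 2
G(18) = mex{1,1,0,3} = 2
G(19) = mex{1,1,0,0} = 2
G(20) = mex{2,1,0,0} = 3
G(21) = mex{2,2,1,0} = 3
G(22) = mex{2,2,1,1} = 0
G(23) = mex{3,2,1,1} = 0
G(n+11) = G(n) holds for n = 0,…,7 (a full window of length max(S) = 8), so the sequence is purely periodic with period 11.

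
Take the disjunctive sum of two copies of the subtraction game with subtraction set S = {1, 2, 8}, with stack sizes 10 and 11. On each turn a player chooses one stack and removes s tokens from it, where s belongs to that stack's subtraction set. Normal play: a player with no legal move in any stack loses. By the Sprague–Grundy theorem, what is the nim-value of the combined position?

3

All stacks use S = {1, 2, 8}:
n :  0  1  2  3  4  5  6  7  8  9 10 11
G :  0  1  2  0  1  2  0  1  2  0  1  2
Stack A: G(10) = 1.
Stack B: G(11) = 2.
Combined Grundy value = 1 ⊕ 2 = 3.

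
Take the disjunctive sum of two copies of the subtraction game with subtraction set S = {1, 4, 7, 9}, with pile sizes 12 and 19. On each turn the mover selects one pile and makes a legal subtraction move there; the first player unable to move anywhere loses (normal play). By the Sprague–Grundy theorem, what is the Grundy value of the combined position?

3

All piles use S = {1, 4, 7, 9}:
n :  0  1  2  3  4  5  6  7  8  9 10 11 12 13 14 15 16 17 18 19
G :  0  1  0  1  2  0  1  2  0  1  0  1  2  0  1  2  0  1  0  1
Pile A: G(12) = 2.
Pile B: G(19) = 1.
Combined Grundy value = 2 ⊕ 1 = 3.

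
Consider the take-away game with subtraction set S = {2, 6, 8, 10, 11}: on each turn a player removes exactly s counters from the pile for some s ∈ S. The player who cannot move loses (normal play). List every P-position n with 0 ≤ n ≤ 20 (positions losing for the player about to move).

0, 1, 4, 5, 17, 18

G(0) = 0
G(1) = mex{} = 0
G(2) = mex{0} = 1
G(3) = mex{0} = 1
G(4) = mex{1} = 0
G(5) = mex{1} = 0
G(6) = mex{0,0} = 1
G(7) = mex{0,0} = 1
G(8) = mex{1,1,0} = 2
G(9) = mex{1,1,0} = 2
G(10) = mex{2,0,1,0} = 3
G(11) = mex{2,0,1,0,0} = 3
G(12) = mex{3,1,0,1,0} = 2
G(13) = mex{3,1,0,1,1} = 2
G(14) = mex{2,2,1,0,1} = 3
G(15) = mex{2,2,1,0,0} = 3
G(16) = mex{3,3,2,1,0} = 4
G(17) = mex{3,3,2,1,1} = 0
G(18) = mex{4,2,3,2,1} = 0
G(19) = mex{0,2,3,2,2} = 1
G(20) = mex{0,3,2,3,2} = 1
P-positions are exactly the n with G(n) = 0.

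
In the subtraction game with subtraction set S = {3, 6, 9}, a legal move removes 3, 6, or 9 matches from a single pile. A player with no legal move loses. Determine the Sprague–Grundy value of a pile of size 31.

G(0) = 0
G(1) = mex{} = 0
G(2) = mex{} = 0
G(3) = mex{0} = 1
G(4) = mex{0} = 1
G(5) = mex{0} = 1
G(6) = mex{1,0} = 2
G(7) = mex{1,0} = 2
G(8) = mex{1,0} = 2
G(9) = mex{2,1,0} = 3
G(10) = mex{2,1,0} = 3
G(11) = mex{2,1,0} = 3
G(12) = mex{3,2,1} = 0
G(13) = mex{3,2,1} = 0
G(14) = mex{3,2,1} = 0
G(15) = mex{0,3,2} = 1
G(16) = mex{0,3,2} = 1
G(17) = mex{0,3,2} = 1
G(18) = mex{1,0,3} = 2
G(19) = mex{1,0,3} = 2
G(20) = mex{1,0,3} = 2
G(21) = mex{2,1,0} = 3
G(22) = mex{2,1,0} = 3
G(23) = mex{2,1,0} = 3
G(24) = mex{3,2,1} = 0
G(25) = mex{3,2,1} = 0
G(26) = mex{3,2,1} = 0
G(27) = mex{0,3,2} = 1
G(28) = mex{0,3,2} = 1
G(29) = mex{0,3,2} = 1
G(30) = mex{1,0,3} = 2
G(31) = mex{1,0,3} = 2

2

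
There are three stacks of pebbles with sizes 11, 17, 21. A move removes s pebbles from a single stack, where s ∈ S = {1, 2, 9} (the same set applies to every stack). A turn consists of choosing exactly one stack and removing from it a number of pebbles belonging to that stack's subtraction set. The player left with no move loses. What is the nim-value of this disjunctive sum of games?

All stacks use S = {1, 2, 9}:
n :  0  1  2  3  4  5  6  7  8  9 10 11 12 13 14 15 16 17 18 19 20 21
G :  0  1  2  0  1  2  0  1  2  3  0  1  2  0  1  2  0  1  2  3  0  1
Stack A: G(11) = 1.
Stack B: G(17) = 1.
Stack C: G(21) = 1.
Combined Grundy value = 1 ⊕ 1 ⊕ 1 = 1.

1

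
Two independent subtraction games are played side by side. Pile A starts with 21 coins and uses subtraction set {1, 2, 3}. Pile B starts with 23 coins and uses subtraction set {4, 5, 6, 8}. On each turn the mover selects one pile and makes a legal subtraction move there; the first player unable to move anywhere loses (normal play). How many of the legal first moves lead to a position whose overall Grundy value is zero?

4

Pile A, S = {1, 2, 3}:
G(0) = 0
G(1) = mex{0} = 1
G(2) = mex{1,0} = 2
G(3) = mex{2,1,0} = 3
G(4) = mex{3,2,1} = 0
G(5) = mex{0,3,2} = 1
G(6) = mex{1,0,3} = 2
G(7) = mex{2,1,0} = 3
G(8) = mex{3,2,1} = 0
G(9) = mex{0,3,2} = 1
G(10) = mex{1,0,3} = 2
G(11) = mex{2,1,0} = 3
G(12) = mex{3,2,1} = 0
G(13) = mex{0,3,2} = 1
G(14) = mex{1,0,3} = 2
G(15) = mex{2,1,0} = 3
G(16) = mex{3,2,1} = 0
G(17) = mex{0,3,2} = 1
G(18) = mex{1,0,3} = 2
G(19) = mex{2,1,0} = 3
G(20) = mex{3,2,1} = 0
G(21) = mex{0,3,2} = 1
G_A(21) = 1.
Pile B, S = {4, 5, 6, 8}:
n :  0  1  2  3  4  5  6  7  8  9 10 11 12 13 14 15 16 17 18 19 20 21 22 23
G :  0  0  0  0  1  1  1  1  2  2  2  2  0  0  0  0  1  1  1  1  2  2  2  2
G_B(23) = 2.
Combined Grundy value = 1 ⊕ 2 = 3.
A winning move leaves total XOR = 0, i.e. changes one component's Grundy value g to g ⊕ X where X is the current total.
Pile A: need g' = 1⊕3 = 2. Options: 21−1→G=0, 21−2→G=3, 21−3→G=2. Hits: 1.
Pile B: need g' = 2⊕3 = 1. Options: 23−4→G=1, 23−5→G=1, 23−6→G=1, 23−8→G=0. Hits: 3.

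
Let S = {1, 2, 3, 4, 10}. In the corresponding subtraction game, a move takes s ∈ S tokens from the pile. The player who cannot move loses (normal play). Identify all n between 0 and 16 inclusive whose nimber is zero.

0, 5, 11, 16

n :  0  1  2  3  4  5  6  7  8  9 10 11 12 13 14 15 16
G :  0  1  2  3  4  0  1  2  3  4  5  0  1  2  3  4  0
P-positions are exactly the n with G(n) = 0.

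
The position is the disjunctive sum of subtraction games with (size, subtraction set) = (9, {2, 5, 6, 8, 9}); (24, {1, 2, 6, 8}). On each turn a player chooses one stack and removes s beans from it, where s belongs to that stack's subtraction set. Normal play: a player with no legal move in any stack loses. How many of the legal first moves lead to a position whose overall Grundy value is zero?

Stack A, S = {2, 5, 6, 8, 9}:
G(0) = 0
G(1) = mex{} = 0
G(2) = mex{0} = 1
G(3) = mex{0} = 1
G(4) = mex{1} = 0
G(5) = mex{1,0} = 2
G(6) = mex{0,0,0} = 1
G(7) = mex{2,1,0} = 3
G(8) = mex{1,1,1,0} = 2
G(9) = mex{3,0,1,0,0} = 2
G_A(9) = 2.
Stack B, S = {1, 2, 6, 8}:
G(0) = 0
G(1) = mex{0} = 1
G(2) = mex{1,0} = 2
G(3) = mex{2,1} = 0
G(4) = mex{0,2} = 1
G(5) = mex{1,0} = 2
G(6) = mex{2,1,0} = 3
G(7) = mex{3,2,1} = 0
G(8) = mex{0,3,2,0} = 1
G(9) = mex{1,0,0,1} = 2
G(10) = mex{2,1,1,2} = 0
G(11) = mex{0,2,2,0} = 1
G(12) = mex{1,0,3,1} = 2
G(13) = mex{2,1,0,2} = 3
G(14) = mex{3,2,1,3} = 0
G(15) = mex{0,3,2,0} = 1
G(16) = mex{1,0,0,1} = 2
G(17) = mex{2,1,1,2} = 0
G(18) = mex{0,2,2,0} = 1
G(19) = mex{1,0,3,1} = 2
G(20) = mex{2,1,0,2} = 3
G(21) = mex{3,2,1,3} = 0
G(22) = mex{0,3,2,0} = 1
G(23) = mex{1,0,0,1} = 2
G(24) = mex{2,1,1,2} = 0
G_B(24) = 0.
Combined Grundy value = 2 ⊕ 0 = 2.
A winning move leaves total XOR = 0, i.e. changes one component's Grundy value g to g ⊕ X where X is the current total.
Stack A: need g' = 2⊕2 = 0. Options: 9−2→G=3, 9−5→G=0, 9−6→G=1, 9−8→G=0, 9−9→G=0. Hits: 3.
Stack B: need g' = 0⊕2 = 2. Options: 24−1→G=2, 24−2→G=1, 24−6→G=1, 24−8→G=2. Hits: 2.

5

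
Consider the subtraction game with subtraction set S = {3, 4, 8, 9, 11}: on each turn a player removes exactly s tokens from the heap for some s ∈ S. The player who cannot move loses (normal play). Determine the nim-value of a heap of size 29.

1

n :  0  1  2  3  4  5  6  7  8  9 10 11 12 13 14 15 16 17 18 19 20 21 22 23 24 25 26 27 28 29
G :  0  0  0  1  1  1  2  0  2  3  1  3  4  2  0  5  3  1  2  0  0  0  1  1  1  2  0  4  3  1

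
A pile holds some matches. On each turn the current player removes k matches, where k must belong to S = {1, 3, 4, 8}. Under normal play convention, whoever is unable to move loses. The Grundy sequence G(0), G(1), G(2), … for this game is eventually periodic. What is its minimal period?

7

n :  0  1  2  3  4  5  6  7  8  9 10 11 12 13 14 15 16
G :  0  1  0  1  2  3  2  0  1  0  1  2  3  2  0  1  0
G(n+7) = G(n) holds for n = 0,…,7 (a full window of length max(S) = 8), so the sequence is purely periodic with period 7.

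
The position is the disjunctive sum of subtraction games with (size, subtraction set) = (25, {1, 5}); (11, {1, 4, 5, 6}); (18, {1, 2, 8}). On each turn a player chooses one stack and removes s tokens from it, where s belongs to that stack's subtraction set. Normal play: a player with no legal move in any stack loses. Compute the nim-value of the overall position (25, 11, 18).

1

Stack A, S = {1, 5}:
G(0) = 0
G(1) = mex{0} = 1
G(2) = mex{1} = 0
G(3) = mex{0} = 1
G(4) = mex{1} = 0
G(5) = mex{0,0} = 1
G(6) = mex{1,1} = 0
G(7) = mex{0,0} = 1
G(8) = mex{1,1} = 0
G(9) = mex{0,0} = 1
G(10) = mex{1,1} = 0
G(11) = mex{0,0} = 1
G(12) = mex{1,1} = 0
G(13) = mex{0,0} = 1
G(14) = mex{1,1} = 0
G(15) = mex{0,0} = 1
G(16) = mex{1,1} = 0
G(17) = mex{0,0} = 1
G(18) = mex{1,1} = 0
G(19) = mex{0,0} = 1
G(20) = mex{1,1} = 0
G(21) = mex{0,0} = 1
G(22) = mex{1,1} = 0
G(23) = mex{0,0} = 1
G(24) = mex{1,1} = 0
G(25) = mex{0,0} = 1
G_A(25) = 1.
Stack B, S = {1, 4, 5, 6}:
n :  0  1  2  3  4  5  6  7  8  9 10 11
G :  0  1  0  1  2  3  2  3  4  0  1  0
G_B(11) = 0.
Stack C, S = {1, 2, 8}:
n :  0  1  2  3  4  5  6  7  8  9 10 11 12 13 14 15 16 17 18
G :  0  1  2  0  1  2  0  1  2  0  1  2  0  1  2  0  1  2  0
G_C(18) = 0.
Combined Grundy value = 1 ⊕ 0 ⊕ 0 = 1.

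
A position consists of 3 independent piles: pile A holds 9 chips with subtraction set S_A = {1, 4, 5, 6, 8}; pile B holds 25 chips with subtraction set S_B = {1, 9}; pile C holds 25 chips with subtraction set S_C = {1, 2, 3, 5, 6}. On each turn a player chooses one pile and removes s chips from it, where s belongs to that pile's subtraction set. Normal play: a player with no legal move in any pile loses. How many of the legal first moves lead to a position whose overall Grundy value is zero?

Pile A, S = {1, 4, 5, 6, 8}:
G(0) = 0
G(1) = mex{0} = 1
G(2) = mex{1} = 0
G(3) = mex{0} = 1
G(4) = mex{1,0} = 2
G(5) = mex{2,1,0} = 3
G(6) = mex{3,0,1,0} = 2
G(7) = mex{2,1,0,1} = 3
G(8) = mex{3,2,1,0,0} = 4
G(9) = mex{4,3,2,1,1} = 0
G_A(9) = 0.
Pile B, S = {1, 9}:
n :  0  1  2  3  4  5  6  7  8  9 10 11 12 13 14 15 16 17 18 19 20 21 22 23 24 25
G :  0  1  0  1  0  1  0  1  0  1  0  1  0  1  0  1  0  1  0  1  0  1  0  1  0  1
G_B(25) = 1.
Pile C, S = {1, 2, 3, 5, 6}:
G(0) = 0
G(1) = mex{0} = 1
G(2) = mex{1,0} = 2
G(3) = mex{2,1,0} = 3
G(4) = mex{3,2,1} = 0
G(5) = mex{0,3,2,0} = 1
G(6) = mex{1,0,3,1,0} = 2
G(7) = mex{2,1,0,2,1} = 3
G(8) = mex{3,2,1,3,2} = 0
G(9) = mex{0,3,2,0,3} = 1
G(10) = mex{1,0,3,1,0} = 2
G(11) = mex{2,1,0,2,1} = 3
G(12) = mex{3,2,1,3,2} = 0
G(13) = mex{0,3,2,0,3} = 1
G(14) = mex{1,0,3,1,0} = 2
G(15) = mex{2,1,0,2,1} = 3
G(16) = mex{3,2,1,3,2} = 0
G(17) = mex{0,3,2,0,3} = 1
G(18) = mex{1,0,3,1,0} = 2
G(19) = mex{2,1,0,2,1} = 3
G(20) = mex{3,2,1,3,2} = 0
G(21) = mex{0,3,2,0,3} = 1
G(22) = mex{1,0,3,1,0} = 2
G(23) = mex{2,1,0,2,1} = 3
G(24) = mex{3,2,1,3,2} = 0
G(25) = mex{0,3,2,0,3} = 1
G_C(25) = 1.
Combined Grundy value = 0 ⊕ 1 ⊕ 1 = 0.
A winning move leaves total XOR = 0, i.e. changes one component's Grundy value g to g ⊕ X where X is the current total.
Pile A: target g' = 0⊕0 = 0, but every legal move changes the Grundy value (mex property), so 0 moves.
Pile B: target g' = 1⊕0 = 1, but every legal move changes the Grundy value (mex property), so 0 moves.
Pile C: target g' = 1⊕0 = 1, but every legal move changes the Grundy value (mex property), so 0 moves.

0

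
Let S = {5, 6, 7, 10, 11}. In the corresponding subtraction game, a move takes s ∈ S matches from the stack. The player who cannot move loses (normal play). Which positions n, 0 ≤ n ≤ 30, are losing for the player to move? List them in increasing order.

n :  0  1  2  3  4  5  6  7  8  9 10 11 12 13 14 15 16 17 18 19 20 21 22 23 24 25 26 27 28 29 30
G :  0  0  0  0  0  1  1  1  1  1  2  2  2  2  2  3  0  0  0  0  0  1  1  1  1  1  2  2  2  2  2
P-positions are exactly the n with G(n) = 0.

0, 1, 2, 3, 4, 16, 17, 18, 19, 20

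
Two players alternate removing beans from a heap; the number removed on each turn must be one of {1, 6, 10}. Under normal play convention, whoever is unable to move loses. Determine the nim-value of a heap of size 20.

G(0) = 0
G(1) = mex{0} = 1
G(2) = mex{1} = 0
G(3) = mex{0} = 1
G(4) = mex{1} = 0
G(5) = mex{0} = 1
G(6) = mex{1,0} = 2
G(7) = mex{2,1} = 0
G(8) = mex{0,0} = 1
G(9) = mex{1,1} = 0
G(10) = mex{0,0,0} = 1
G(11) = mex{1,1,1} = 0
G(12) = mex{0,2,0} = 1
G(13) = mex{1,0,1} = 2
G(14) = mex{2,1,0} = 3
G(15) = mex{3,0,1} = 2
G(16) = mex{2,1,2} = 0
G(17) = mex{0,0,0} = 1
G(18) = mex{1,1,1} = 0
G(19) = mex{0,2,0} = 1
G(20) = mex{1,3,1} = 0

0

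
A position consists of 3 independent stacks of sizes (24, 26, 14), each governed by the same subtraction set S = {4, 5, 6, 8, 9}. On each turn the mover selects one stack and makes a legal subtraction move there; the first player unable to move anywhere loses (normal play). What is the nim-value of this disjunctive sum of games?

2

All stacks use S = {4, 5, 6, 8, 9}:
n :  0  1  2  3  4  5  6  7  8  9 10 11 12 13 14 15 16 17 18 19 20 21 22 23 24 25 26
G :  0  0  0  0  1  1  1  1  2  2  2  2  3  0  0  0  0  1  1  1  1  2  2  2  2  3  0
Stack A: G(24) = 2.
Stack B: G(26) = 0.
Stack C: G(14) = 0.
Combined Grundy value = 2 ⊕ 0 ⊕ 0 = 2.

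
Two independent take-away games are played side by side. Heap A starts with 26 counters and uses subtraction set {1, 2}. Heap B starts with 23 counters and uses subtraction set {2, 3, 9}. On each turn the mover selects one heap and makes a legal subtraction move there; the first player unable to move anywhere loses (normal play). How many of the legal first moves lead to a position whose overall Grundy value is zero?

3

Heap A, S = {1, 2}:
G(0) = 0
G(1) = mex{0} = 1
G(2) = mex{1,0} = 2
G(3) = mex{2,1} = 0
G(4) = mex{0,2} = 1
G(5) = mex{1,0} = 2
G(6) = mex{2,1} = 0
G(7) = mex{0,2} = 1
G(8) = mex{1,0} = 2
G(9) = mex{2,1} = 0
G(10) = mex{0,2} = 1
G(11) = mex{1,0} = 2
G(12) = mex{2,1} = 0
G(13) = mex{0,2} = 1
G(14) = mex{1,0} = 2
G(15) = mex{2,1} = 0
G(16) = mex{0,2} = 1
G(17) = mex{1,0} = 2
G(18) = mex{2,1} = 0
G(19) = mex{0,2} = 1
G(20) = mex{1,0} = 2
G(21) = mex{2,1} = 0
G(22) = mex{0,2} = 1
G(23) = mex{1,0} = 2
G(24) = mex{2,1} = 0
G(25) = mex{0,2} = 1
G(26) = mex{1,0} = 2
G_A(26) = 2.
Heap B, S = {2, 3, 9}:
G(0) = 0
G(1) = mex{} = 0
G(2) = mex{0} = 1
G(3) = mex{0,0} = 1
G(4) = mex{1,0} = 2
G(5) = mex{1,1} = 0
G(6) = mex{2,1} = 0
G(7) = mex{0,2} = 1
G(8) = mex{0,0} = 1
G(9) = mex{1,0,0} = 2
G(10) = mex{1,1,0} = 2
G(11) = mex{2,1,1} = 0
G(12) = mex{2,2,1} = 0
G(13) = mex{0,2,2} = 1
G(14) = mex{0,0,0} = 1
G(15) = mex{1,0,0} = 2
G(16) = mex{1,1,1} = 0
G(17) = mex{2,1,1} = 0
G(18) = mex{0,2,2} = 1
G(19) = mex{0,0,2} = 1
G(20) = mex{1,0,0} = 2
G(21) = mex{1,1,0} = 2
G(22) = mex{2,1,1} = 0
G(23) = mex{2,2,1} = 0
G_B(23) = 0.
Combined Grundy value = 2 ⊕ 0 = 2.
A winning move leaves total XOR = 0, i.e. changes one component's Grundy value g to g ⊕ X where X is the current total.
Heap A: need g' = 2⊕2 = 0. Options: 26−1→G=1, 26−2→G=0. Hits: 1.
Heap B: need g' = 0⊕2 = 2. Options: 23−2→G=2, 23−3→G=2, 23−9→G=1. Hits: 2.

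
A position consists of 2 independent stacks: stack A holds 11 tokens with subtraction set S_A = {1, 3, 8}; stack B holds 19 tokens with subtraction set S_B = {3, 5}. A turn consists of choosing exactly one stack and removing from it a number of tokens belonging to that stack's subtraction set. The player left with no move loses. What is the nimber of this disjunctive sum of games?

1

Stack A, S = {1, 3, 8}:
n :  0  1  2  3  4  5  6  7  8  9 10 11
G :  0  1  0  1  0  1  0  1  2  3  2  0
G_A(11) = 0.
Stack B, S = {3, 5}:
G(0) = 0
G(1) = mex{} = 0
G(2) = mex{} = 0
G(3) = mex{0} = 1
G(4) = mex{0} = 1
G(5) = mex{0,0} = 1
G(6) = mex{1,0} = 2
G(7) = mex{1,0} = 2
G(8) = mex{1,1} = 0
G(9) = mex{2,1} = 0
G(10) = mex{2,1} = 0
G(11) = mex{0,2} = 1
G(12) = mex{0,2} = 1
G(13) = mex{0,0} = 1
G(14) = mex{1,0} = 2
G(15) = mex{1,0} = 2
G(16) = mex{1,1} = 0
G(17) = mex{2,1} = 0
G(18) = mex{2,1} = 0
G(19) = mex{0,2} = 1
G_B(19) = 1.
Combined Grundy value = 0 ⊕ 1 = 1.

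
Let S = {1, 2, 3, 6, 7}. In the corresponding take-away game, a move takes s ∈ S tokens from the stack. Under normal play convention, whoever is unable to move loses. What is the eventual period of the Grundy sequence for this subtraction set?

4

G(0) = 0
G(1) = mex{0} = 1
G(2) = mex{1,0} = 2
G(3) = mex{2,1,0} = 3
G(4) = mex{3,2,1} = 0
G(5) = mex{0,3,2} = 1
G(6) = mex{1,0,3,0} = 2
G(7) = mex{2,1,0,1,0} = 3
G(8) = mex{3,2,1,2,1} = 0
G(9) = mex{0,3,2,3,2} = 1
G(10) = mex{1,0,3,0,3} = 2
G(11) = mex{2,1,0,1,0} = 3
G(12) = mex{3,2,1,2,1} = 0
G(13) = mex{0,3,2,3,2} = 1
G(14) = mex{1,0,3,0,3} = 2
G(n+4) = G(n) holds for n = 0,…,6 (a full window of length max(S) = 7), so the sequence is purely periodic with period 4.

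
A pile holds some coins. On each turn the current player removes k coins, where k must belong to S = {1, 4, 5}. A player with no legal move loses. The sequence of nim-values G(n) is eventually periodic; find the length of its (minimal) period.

8

G(0) = 0
G(1) = mex{0} = 1
G(2) = mex{1} = 0
G(3) = mex{0} = 1
G(4) = mex{1,0} = 2
G(5) = mex{2,1,0} = 3
G(6) = mex{3,0,1} = 2
G(7) = mex{2,1,0} = 3
G(8) = mex{3,2,1} = 0
G(9) = mex{0,3,2} = 1
G(10) = mex{1,2,3} = 0
G(11) = mex{0,3,2} = 1
G(12) = mex{1,0,3} = 2
G(13) = mex{2,1,0} = 3
G(14) = mex{3,0,1} = 2
G(15) = mex{2,1,0} = 3
G(16) = mex{3,2,1} = 0
G(17) = mex{0,3,2} = 1
G(n+8) = G(n) holds for n = 0,…,4 (a full window of length max(S) = 5), so the sequence is purely periodic with period 8.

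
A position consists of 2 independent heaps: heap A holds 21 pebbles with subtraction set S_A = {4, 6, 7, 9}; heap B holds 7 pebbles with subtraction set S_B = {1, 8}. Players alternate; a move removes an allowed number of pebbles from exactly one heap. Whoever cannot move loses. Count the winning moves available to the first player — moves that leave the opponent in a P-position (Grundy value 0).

Heap A, S = {4, 6, 7, 9}:
G(0) = 0
G(1) = mex{} = 0
G(2) = mex{} = 0
G(3) = mex{} = 0
G(4) = mex{0} = 1
G(5) = mex{0} = 1
G(6) = mex{0,0} = 1
G(7) = mex{0,0,0} = 1
G(8) = mex{1,0,0} = 2
G(9) = mex{1,0,0,0} = 2
G(10) = mex{1,1,0,0} = 2
G(11) = mex{1,1,1,0} = 2
G(12) = mex{2,1,1,0} = 3
G(13) = mex{2,1,1,1} = 0
G(14) = mex{2,2,1,1} = 0
G(15) = mex{2,2,2,1} = 0
G(16) = mex{3,2,2,1} = 0
G(17) = mex{0,2,2,2} = 1
G(18) = mex{0,3,2,2} = 1
G(19) = mex{0,0,3,2} = 1
G(20) = mex{0,0,0,2} = 1
G(21) = mex{1,0,0,3} = 2
G_A(21) = 2.
Heap B, S = {1, 8}:
G(0) = 0
G(1) = mex{0} = 1
G(2) = mex{1} = 0
G(3) = mex{0} = 1
G(4) = mex{1} = 0
G(5) = mex{0} = 1
G(6) = mex{1} = 0
G(7) = mex{0} = 1
G_B(7) = 1.
Combined Grundy value = 2 ⊕ 1 = 3.
A winning move leaves total XOR = 0, i.e. changes one component's Grundy value g to g ⊕ X where X is the current total.
Heap A: need g' = 2⊕3 = 1. Options: 21−4→G=1, 21−6→G=0, 21−7→G=0, 21−9→G=3. Hits: 1.
Heap B: need g' = 1⊕3 = 2. Options: 7−1→G=0. Hits: 0.

1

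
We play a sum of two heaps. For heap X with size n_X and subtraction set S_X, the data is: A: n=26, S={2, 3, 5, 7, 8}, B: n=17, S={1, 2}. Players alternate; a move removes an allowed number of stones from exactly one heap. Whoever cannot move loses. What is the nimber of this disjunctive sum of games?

1

Heap A, S = {2, 3, 5, 7, 8}:
G(0) = 0
G(1) = mex{} = 0
G(2) = mex{0} = 1
G(3) = mex{0,0} = 1
G(4) = mex{1,0} = 2
G(5) = mex{1,1,0} = 2
G(6) = mex{2,1,0} = 3
G(7) = mex{2,2,1,0} = 3
G(8) = mex{3,2,1,0,0} = 4
G(9) = mex{3,3,2,1,0} = 4
G(10) = mex{4,3,2,1,1} = 0
G(11) = mex{4,4,3,2,1} = 0
G(12) = mex{0,4,3,2,2} = 1
G(13) = mex{0,0,4,3,2} = 1
G(14) = mex{1,0,4,3,3} = 2
G(15) = mex{1,1,0,4,3} = 2
G(16) = mex{2,1,0,4,4} = 3
G(17) = mex{2,2,1,0,4} = 3
G(18) = mex{3,2,1,0,0} = 4
G(19) = mex{3,3,2,1,0} = 4
G(20) = mex{4,3,2,1,1} = 0
G(21) = mex{4,4,3,2,1} = 0
G(22) = mex{0,4,3,2,2} = 1
G(23) = mex{0,0,4,3,2} = 1
G(24) = mex{1,0,4,3,3} = 2
G(25) = mex{1,1,0,4,3} = 2
G(26) = mex{2,1,0,4,4} = 3
G_A(26) = 3.
Heap B, S = {1, 2}:
G(0) = 0
G(1) = mex{0} = 1
G(2) = mex{1,0} = 2
G(3) = mex{2,1} = 0
G(4) = mex{0,2} = 1
G(5) = mex{1,0} = 2
G(6) = mex{2,1} = 0
G(7) = mex{0,2} = 1
G(8) = mex{1,0} = 2
G(9) = mex{2,1} = 0
G(10) = mex{0,2} = 1
G(11) = mex{1,0} = 2
G(12) = mex{2,1} = 0
G(13) = mex{0,2} = 1
G(14) = mex{1,0} = 2
G(15) = mex{2,1} = 0
G(16) = mex{0,2} = 1
G(17) = mex{1,0} = 2
G_B(17) = 2.
Combined Grundy value = 3 ⊕ 2 = 1.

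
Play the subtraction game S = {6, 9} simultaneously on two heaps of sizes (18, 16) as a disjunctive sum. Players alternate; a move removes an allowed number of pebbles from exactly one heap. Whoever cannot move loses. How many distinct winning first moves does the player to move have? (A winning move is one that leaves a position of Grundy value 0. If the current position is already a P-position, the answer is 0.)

0

All heaps use S = {6, 9}:
n :  0  1  2  3  4  5  6  7  8  9 10 11 12 13 14 15 16 17 18
G :  0  0  0  0  0  0  1  1  1  1  1  1  2  2  2  0  0  0  0
Heap A: G(18) = 0.
Heap B: G(16) = 0.
Combined Grundy value = 0 ⊕ 0 = 0.
A winning move leaves total XOR = 0, i.e. changes one component's Grundy value g to g ⊕ X where X is the current total.
Heap A: target g' = 0⊕0 = 0, but every legal move changes the Grundy value (mex property), so 0 moves.
Heap B: target g' = 0⊕0 = 0, but every legal move changes the Grundy value (mex property), so 0 moves.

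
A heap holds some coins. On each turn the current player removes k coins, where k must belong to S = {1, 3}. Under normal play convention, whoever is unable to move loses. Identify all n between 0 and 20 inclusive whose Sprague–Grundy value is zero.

0, 2, 4, 6, 8, 10, 12, 14, 16, 18, 20

n :  0  1  2  3  4  5  6  7  8  9 10 11 12 13 14 15 16 17 18 19 20
G :  0  1  0  1  0  1  0  1  0  1  0  1  0  1  0  1  0  1  0  1  0
P-positions are exactly the n with G(n) = 0.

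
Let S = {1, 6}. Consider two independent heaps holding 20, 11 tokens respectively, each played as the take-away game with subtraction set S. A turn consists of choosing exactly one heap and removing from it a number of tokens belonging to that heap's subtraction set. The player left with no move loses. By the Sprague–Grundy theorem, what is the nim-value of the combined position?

2

All heaps use S = {1, 6}:
n :  0  1  2  3  4  5  6  7  8  9 10 11 12 13 14 15 16 17 18 19 20
G :  0  1  0  1  0  1  2  0  1  0  1  0  1  2  0  1  0  1  0  1  2
Heap A: G(20) = 2.
Heap B: G(11) = 0.
Combined Grundy value = 2 ⊕ 0 = 2.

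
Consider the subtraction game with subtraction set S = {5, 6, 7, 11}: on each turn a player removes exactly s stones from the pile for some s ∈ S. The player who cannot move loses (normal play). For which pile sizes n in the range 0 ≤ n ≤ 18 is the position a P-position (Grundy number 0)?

n :  0  1  2  3  4  5  6  7  8  9 10 11 12 13 14 15 16 17 18
G :  0  0  0  0  0  1  1  1  1  1  2  2  2  2  2  3  0  0  0
P-positions are exactly the n with G(n) = 0.

0, 1, 2, 3, 4, 16, 17, 18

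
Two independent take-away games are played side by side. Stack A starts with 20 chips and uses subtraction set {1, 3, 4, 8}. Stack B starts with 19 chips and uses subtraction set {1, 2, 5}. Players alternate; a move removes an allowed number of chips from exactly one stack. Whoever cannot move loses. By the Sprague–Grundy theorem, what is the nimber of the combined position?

Stack A, S = {1, 3, 4, 8}:
n :  0  1  2  3  4  5  6  7  8  9 10 11 12 13 14 15 16 17 18 19 20
G :  0  1  0  1  2  3  2  0  1  0  1  2  3  2  0  1  0  1  2  3  2
G_A(20) = 2.
Stack B, S = {1, 2, 5}:
G(0) = 0
G(1) = mex{0} = 1
G(2) = mex{1,0} = 2
G(3) = mex{2,1} = 0
G(4) = mex{0,2} = 1
G(5) = mex{1,0,0} = 2
G(6) = mex{2,1,1} = 0
G(7) = mex{0,2,2} = 1
G(8) = mex{1,0,0} = 2
G(9) = mex{2,1,1} = 0
G(10) = mex{0,2,2} = 1
G(11) = mex{1,0,0} = 2
G(12) = mex{2,1,1} = 0
G(13) = mex{0,2,2} = 1
G(14) = mex{1,0,0} = 2
G(15) = mex{2,1,1} = 0
G(16) = mex{0,2,2} = 1
G(17) = mex{1,0,0} = 2
G(18) = mex{2,1,1} = 0
G(19) = mex{0,2,2} = 1
G_B(19) = 1.
Combined Grundy value = 2 ⊕ 1 = 3.

3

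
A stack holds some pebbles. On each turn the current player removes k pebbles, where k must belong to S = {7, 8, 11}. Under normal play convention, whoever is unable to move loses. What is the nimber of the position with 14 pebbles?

2

n :  0  1  2  3  4  5  6  7  8  9 10 11 12 13 14
G :  0  0  0  0  0  0  0  1  1  1  1  1  1  1  2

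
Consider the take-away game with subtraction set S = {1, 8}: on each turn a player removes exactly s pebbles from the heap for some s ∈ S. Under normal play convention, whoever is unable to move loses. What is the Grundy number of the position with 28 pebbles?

G(0) = 0
G(1) = mex{0} = 1
G(2) = mex{1} = 0
G(3) = mex{0} = 1
G(4) = mex{1} = 0
G(5) = mex{0} = 1
G(6) = mex{1} = 0
G(7) = mex{0} = 1
G(8) = mex{1,0} = 2
G(9) = mex{2,1} = 0
G(10) = mex{0,0} = 1
G(11) = mex{1,1} = 0
G(12) = mex{0,0} = 1
G(13) = mex{1,1} = 0
G(14) = mex{0,0} = 1
G(15) = mex{1,1} = 0
G(16) = mex{0,2} = 1
G(17) = mex{1,0} = 2
G(18) = mex{2,1} = 0
G(19) = mex{0,0} = 1
G(20) = mex{1,1} = 0
G(21) = mex{0,0} = 1
G(22) = mex{1,1} = 0
G(23) = mex{0,0} = 1
G(24) = mex{1,1} = 0
G(25) = mex{0,2} = 1
G(26) = mex{1,0} = 2
G(27) = mex{2,1} = 0
G(28) = mex{0,0} = 1

1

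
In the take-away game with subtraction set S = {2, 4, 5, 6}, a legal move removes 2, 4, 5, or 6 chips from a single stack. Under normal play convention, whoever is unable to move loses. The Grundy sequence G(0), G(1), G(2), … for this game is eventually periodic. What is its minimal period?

n :  0  1  2  3  4  5  6  7  8  9 10 11 12 13 14 15 16 17
G :  0  0  1  1  2  2  3  3  0  0  1  1  2  2  3  3  0  0
G(n+8) = G(n) holds for n = 0,…,5 (a full window of length max(S) = 6), so the sequence is purely periodic with period 8.

8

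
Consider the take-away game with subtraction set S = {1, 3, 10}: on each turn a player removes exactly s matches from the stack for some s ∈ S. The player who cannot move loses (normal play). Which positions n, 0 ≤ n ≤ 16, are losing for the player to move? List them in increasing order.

0, 2, 4, 6, 8, 13, 15

G(0) = 0
G(1) = mex{0} = 1
G(2) = mex{1} = 0
G(3) = mex{0,0} = 1
G(4) = mex{1,1} = 0
G(5) = mex{0,0} = 1
G(6) = mex{1,1} = 0
G(7) = mex{0,0} = 1
G(8) = mex{1,1} = 0
G(9) = mex{0,0} = 1
G(10) = mex{1,1,0} = 2
G(11) = mex{2,0,1} = 3
G(12) = mex{3,1,0} = 2
G(13) = mex{2,2,1} = 0
G(14) = mex{0,3,0} = 1
G(15) = mex{1,2,1} = 0
G(16) = mex{0,0,0} = 1
P-positions are exactly the n with G(n) = 0.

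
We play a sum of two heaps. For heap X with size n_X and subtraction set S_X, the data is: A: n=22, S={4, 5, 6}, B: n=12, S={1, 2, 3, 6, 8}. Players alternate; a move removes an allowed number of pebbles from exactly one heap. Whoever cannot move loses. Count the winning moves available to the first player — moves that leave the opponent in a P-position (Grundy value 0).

Heap A, S = {4, 5, 6}:
G(0) = 0
G(1) = mex{} = 0
G(2) = mex{} = 0
G(3) = mex{} = 0
G(4) = mex{0} = 1
G(5) = mex{0,0} = 1
G(6) = mex{0,0,0} = 1
G(7) = mex{0,0,0} = 1
G(8) = mex{1,0,0} = 2
G(9) = mex{1,1,0} = 2
G(10) = mex{1,1,1} = 0
G(11) = mex{1,1,1} = 0
G(12) = mex{2,1,1} = 0
G(13) = mex{2,2,1} = 0
G(14) = mex{0,2,2} = 1
G(15) = mex{0,0,2} = 1
G(16) = mex{0,0,0} = 1
G(17) = mex{0,0,0} = 1
G(18) = mex{1,0,0} = 2
G(19) = mex{1,1,0} = 2
G(20) = mex{1,1,1} = 0
G(21) = mex{1,1,1} = 0
G(22) = mex{2,1,1} = 0
G_A(22) = 0.
Heap B, S = {1, 2, 3, 6, 8}:
G(0) = 0
G(1) = mex{0} = 1
G(2) = mex{1,0} = 2
G(3) = mex{2,1,0} = 3
G(4) = mex{3,2,1} = 0
G(5) = mex{0,3,2} = 1
G(6) = mex{1,0,3,0} = 2
G(7) = mex{2,1,0,1} = 3
G(8) = mex{3,2,1,2,0} = 4
G(9) = mex{4,3,2,3,1} = 0
G(10) = mex{0,4,3,0,2} = 1
G(11) = mex{1,0,4,1,3} = 2
G(12) = mex{2,1,0,2,0} = 3
G_B(12) = 3.
Combined Grundy value = 0 ⊕ 3 = 3.
A winning move leaves total XOR = 0, i.e. changes one component's Grundy value g to g ⊕ X where X is the current total.
Heap A: need g' = 0⊕3 = 3. Options: 22−4→G=2, 22−5→G=1, 22−6→G=1. Hits: 0.
Heap B: need g' = 3⊕3 = 0. Options: 12−1→G=2, 12−2→G=1, 12−3→G=0, 12−6→G=2, 12−8→G=0. Hits: 2.

2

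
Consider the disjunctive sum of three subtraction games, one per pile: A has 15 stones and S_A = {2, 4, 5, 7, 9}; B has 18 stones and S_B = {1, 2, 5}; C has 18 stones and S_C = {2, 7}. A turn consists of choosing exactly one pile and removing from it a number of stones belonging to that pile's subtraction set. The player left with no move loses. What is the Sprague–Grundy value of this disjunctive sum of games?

Pile A, S = {2, 4, 5, 7, 9}:
G(0) = 0
G(1) = mex{} = 0
G(2) = mex{0} = 1
G(3) = mex{0} = 1
G(4) = mex{1,0} = 2
G(5) = mex{1,0,0} = 2
G(6) = mex{2,1,0} = 3
G(7) = mex{2,1,1,0} = 3
G(8) = mex{3,2,1,0} = 4
G(9) = mex{3,2,2,1,0} = 4
G(10) = mex{4,3,2,1,0} = 5
G(11) = mex{4,3,3,2,1} = 0
G(12) = mex{5,4,3,2,1} = 0
G(13) = mex{0,4,4,3,2} = 1
G(14) = mex{0,5,4,3,2} = 1
G(15) = mex{1,0,5,4,3} = 2
G_A(15) = 2.
Pile B, S = {1, 2, 5}:
n :  0  1  2  3  4  5  6  7  8  9 10 11 12 13 14 15 16 17 18
G :  0  1  2  0  1  2  0  1  2  0  1  2  0  1  2  0  1  2  0
G_B(18) = 0.
Pile C, S = {2, 7}:
G(0) = 0
G(1) = mex{} = 0
G(2) = mex{0} = 1
G(3) = mex{0} = 1
G(4) = mex{1} = 0
G(5) = mex{1} = 0
G(6) = mex{0} = 1
G(7) = mex{0,0} = 1
G(8) = mex{1,0} = 2
G(9) = mex{1,1} = 0
G(10) = mex{2,1} = 0
G(11) = mex{0,0} = 1
G(12) = mex{0,0} = 1
G(13) = mex{1,1} = 0
G(14) = mex{1,1} = 0
G(15) = mex{0,2} = 1
G(16) = mex{0,0} = 1
G(17) = mex{1,0} = 2
G(18) = mex{1,1} = 0
G_C(18) = 0.
Combined Grundy value = 2 ⊕ 0 ⊕ 0 = 2.

2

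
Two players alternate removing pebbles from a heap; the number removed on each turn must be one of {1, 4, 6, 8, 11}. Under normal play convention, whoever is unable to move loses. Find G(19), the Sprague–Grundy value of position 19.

0

G(0) = 0
G(1) = mex{0} = 1
G(2) = mex{1} = 0
G(3) = mex{0} = 1
G(4) = mex{1,0} = 2
G(5) = mex{2,1} = 0
G(6) = mex{0,0,0} = 1
G(7) = mex{1,1,1} = 0
G(8) = mex{0,2,0,0} = 1
G(9) = mex{1,0,1,1} = 2
G(10) = mex{2,1,2,0} = 3
G(11) = mex{3,0,0,1,0} = 2
G(12) = mex{2,1,1,2,1} = 0
G(13) = mex{0,2,0,0,0} = 1
G(14) = mex{1,3,1,1,1} = 0
G(15) = mex{0,2,2,0,2} = 1
G(16) = mex{1,0,3,1,0} = 2
G(17) = mex{2,1,2,2,1} = 0
G(18) = mex{0,0,0,3,0} = 1
G(19) = mex{1,1,1,2,1} = 0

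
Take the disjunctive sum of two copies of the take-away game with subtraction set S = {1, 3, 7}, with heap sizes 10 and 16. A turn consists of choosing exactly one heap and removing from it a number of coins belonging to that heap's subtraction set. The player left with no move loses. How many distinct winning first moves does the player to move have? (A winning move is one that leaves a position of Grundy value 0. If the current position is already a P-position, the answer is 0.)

All heaps use S = {1, 3, 7}:
n :  0  1  2  3  4  5  6  7  8  9 10 11 12 13 14 15 16
G :  0  1  0  1  0  1  0  1  0  1  0  1  0  1  0  1  0
Heap A: G(10) = 0.
Heap B: G(16) = 0.
Combined Grundy value = 0 ⊕ 0 = 0.
A winning move leaves total XOR = 0, i.e. changes one component's Grundy value g to g ⊕ X where X is the current total.
Heap A: target g' = 0⊕0 = 0, but every legal move changes the Grundy value (mex property), so 0 moves.
Heap B: target g' = 0⊕0 = 0, but every legal move changes the Grundy value (mex property), so 0 moves.

0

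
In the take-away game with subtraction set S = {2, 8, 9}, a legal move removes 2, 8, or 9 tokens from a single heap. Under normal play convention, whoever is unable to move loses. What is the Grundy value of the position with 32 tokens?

0

n :  0  1  2  3  4  5  6  7  8  9 10 11 12 13 14 15 16 17 18 19 20 21 22 23 24 25 26 27 28 29 30 31 32
G :  0  0  1  1  0  0  1  1  2  2  3  0  2  1  3  0  0  1  1  2  3  0  0  1  1  2  0  0  1  1  2  2  0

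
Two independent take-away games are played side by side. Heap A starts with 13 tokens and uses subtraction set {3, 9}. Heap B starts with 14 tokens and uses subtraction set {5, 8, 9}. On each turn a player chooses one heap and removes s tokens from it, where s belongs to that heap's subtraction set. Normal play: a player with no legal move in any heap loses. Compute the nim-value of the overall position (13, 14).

0

Heap A, S = {3, 9}:
G(0) = 0
G(1) = mex{} = 0
G(2) = mex{} = 0
G(3) = mex{0} = 1
G(4) = mex{0} = 1
G(5) = mex{0} = 1
G(6) = mex{1} = 0
G(7) = mex{1} = 0
G(8) = mex{1} = 0
G(9) = mex{0,0} = 1
G(10) = mex{0,0} = 1
G(11) = mex{0,0} = 1
G(12) = mex{1,1} = 0
G(13) = mex{1,1} = 0
G_A(13) = 0.
Heap B, S = {5, 8, 9}:
n :  0  1  2  3  4  5  6  7  8  9 10 11 12 13 14
G :  0  0  0  0  0  1  1  1  1  1  2  2  2  2  0
G_B(14) = 0.
Combined Grundy value = 0 ⊕ 0 = 0.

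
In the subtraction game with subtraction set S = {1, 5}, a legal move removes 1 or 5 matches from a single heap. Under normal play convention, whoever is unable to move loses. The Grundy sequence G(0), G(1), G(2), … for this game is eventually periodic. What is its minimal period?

2

n :  0  1  2  3  4  5  6  7  8  9 10 11 12 13 14
G :  0  1  0  1  0  1  0  1  0  1  0  1  0  1  0
G(n+2) = G(n) holds for n = 0,…,4 (a full window of length max(S) = 5), so the sequence is purely periodic with period 2.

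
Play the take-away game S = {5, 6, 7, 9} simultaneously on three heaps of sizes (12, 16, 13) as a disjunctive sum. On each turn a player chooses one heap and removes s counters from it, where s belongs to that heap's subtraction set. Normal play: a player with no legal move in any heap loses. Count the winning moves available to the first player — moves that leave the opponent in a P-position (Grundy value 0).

All heaps use S = {5, 6, 7, 9}:
G(0) = 0
G(1) = mex{} = 0
G(2) = mex{} = 0
G(3) = mex{} = 0
G(4) = mex{} = 0
G(5) = mex{0} = 1
G(6) = mex{0,0} = 1
G(7) = mex{0,0,0} = 1
G(8) = mex{0,0,0} = 1
G(9) = mex{0,0,0,0} = 1
G(10) = mex{1,0,0,0} = 2
G(11) = mex{1,1,0,0} = 2
G(12) = mex{1,1,1,0} = 2
G(13) = mex{1,1,1,0} = 2
G(14) = mex{1,1,1,1} = 0
G(15) = mex{2,1,1,1} = 0
G(16) = mex{2,2,1,1} = 0
Heap A: G(12) = 2.
Heap B: G(16) = 0.
Heap C: G(13) = 2.
Combined Grundy value = 2 ⊕ 0 ⊕ 2 = 0.
A winning move leaves total XOR = 0, i.e. changes one component's Grundy value g to g ⊕ X where X is the current total.
Heap A: target g' = 2⊕0 = 2, but every legal move changes the Grundy value (mex property), so 0 moves.
Heap B: target g' = 0⊕0 = 0, but every legal move changes the Grundy value (mex property), so 0 moves.
Heap C: target g' = 2⊕0 = 2, but every legal move changes the Grundy value (mex property), so 0 moves.

0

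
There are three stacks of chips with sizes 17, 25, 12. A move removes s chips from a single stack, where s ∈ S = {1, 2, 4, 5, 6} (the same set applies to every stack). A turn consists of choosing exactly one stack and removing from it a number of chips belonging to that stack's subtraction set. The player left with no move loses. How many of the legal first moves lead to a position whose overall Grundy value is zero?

All stacks use S = {1, 2, 4, 5, 6}:
G(0) = 0
G(1) = mex{0} = 1
G(2) = mex{1,0} = 2
G(3) = mex{2,1} = 0
G(4) = mex{0,2,0} = 1
G(5) = mex{1,0,1,0} = 2
G(6) = mex{2,1,2,1,0} = 3
G(7) = mex{3,2,0,2,1} = 4
G(8) = mex{4,3,1,0,2} = 5
G(9) = mex{5,4,2,1,0} = 3
G(10) = mex{3,5,3,2,1} = 0
G(11) = mex{0,3,4,3,2} = 1
G(12) = mex{1,0,5,4,3} = 2
G(13) = mex{2,1,3,5,4} = 0
G(14) = mex{0,2,0,3,5} = 1
G(15) = mex{1,0,1,0,3} = 2
G(16) = mex{2,1,2,1,0} = 3
G(17) = mex{3,2,0,2,1} = 4
G(18) = mex{4,3,1,0,2} = 5
G(19) = mex{5,4,2,1,0} = 3
G(20) = mex{3,5,3,2,1} = 0
G(21) = mex{0,3,4,3,2} = 1
G(22) = mex{1,0,5,4,3} = 2
G(23) = mex{2,1,3,5,4} = 0
G(24) = mex{0,2,0,3,5} = 1
G(25) = mex{1,0,1,0,3} = 2
Stack A: G(17) = 4.
Stack B: G(25) = 2.
Stack C: G(12) = 2.
Combined Grundy value = 4 ⊕ 2 ⊕ 2 = 4.
A winning move leaves total XOR = 0, i.e. changes one component's Grundy value g to g ⊕ X where X is the current total.
Stack A: need g' = 4⊕4 = 0. Options: 17−1→G=3, 17−2→G=2, 17−4→G=0, 17−5→G=2, 17−6→G=1. Hits: 1.
Stack B: need g' = 2⊕4 = 6. Options: 25−1→G=1, 25−2→G=0, 25−4→G=1, 25−5→G=0, 25−6→G=3. Hits: 0.
Stack C: need g' = 2⊕4 = 6. Options: 12−1→G=1, 12−2→G=0, 12−4→G=5, 12−5→G=4, 12−6→G=3. Hits: 0.

1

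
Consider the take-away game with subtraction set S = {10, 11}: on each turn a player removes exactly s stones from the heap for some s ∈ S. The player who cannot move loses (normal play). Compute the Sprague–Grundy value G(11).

1

G(0) = 0
G(1) = mex{} = 0
G(2) = mex{} = 0
G(3) = mex{} = 0
G(4) = mex{} = 0
G(5) = mex{} = 0
G(6) = mex{} = 0
G(7) = mex{} = 0
G(8) = mex{} = 0
G(9) = mex{} = 0
G(10) = mex{0} = 1
G(11) = mex{0,0} = 1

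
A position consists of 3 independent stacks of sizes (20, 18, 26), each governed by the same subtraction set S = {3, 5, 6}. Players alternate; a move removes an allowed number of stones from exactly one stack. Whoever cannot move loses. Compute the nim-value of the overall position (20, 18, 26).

2

All stacks use S = {3, 5, 6}:
G(0) = 0
G(1) = mex{} = 0
G(2) = mex{} = 0
G(3) = mex{0} = 1
G(4) = mex{0} = 1
G(5) = mex{0,0} = 1
G(6) = mex{1,0,0} = 2
G(7) = mex{1,0,0} = 2
G(8) = mex{1,1,0} = 2
G(9) = mex{2,1,1} = 0
G(10) = mex{2,1,1} = 0
G(11) = mex{2,2,1} = 0
G(12) = mex{0,2,2} = 1
G(13) = mex{0,2,2} = 1
G(14) = mex{0,0,2} = 1
G(15) = mex{1,0,0} = 2
G(16) = mex{1,0,0} = 2
G(17) = mex{1,1,0} = 2
G(18) = mex{2,1,1} = 0
G(19) = mex{2,1,1} = 0
G(20) = mex{2,2,1} = 0
G(21) = mex{0,2,2} = 1
G(22) = mex{0,2,2} = 1
G(23) = mex{0,0,2} = 1
G(24) = mex{1,0,0} = 2
G(25) = mex{1,0,0} = 2
G(26) = mex{1,1,0} = 2
Stack A: G(20) = 0.
Stack B: G(18) = 0.
Stack C: G(26) = 2.
Combined Grundy value = 0 ⊕ 0 ⊕ 2 = 2.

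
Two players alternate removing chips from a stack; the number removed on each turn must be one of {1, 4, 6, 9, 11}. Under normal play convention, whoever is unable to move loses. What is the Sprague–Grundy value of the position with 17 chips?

0

n :  0  1  2  3  4  5  6  7  8  9 10 11 12 13 14 15 16 17
G :  0  1  0  1  2  0  1  0  1  2  0  1  0  1  2  0  1  0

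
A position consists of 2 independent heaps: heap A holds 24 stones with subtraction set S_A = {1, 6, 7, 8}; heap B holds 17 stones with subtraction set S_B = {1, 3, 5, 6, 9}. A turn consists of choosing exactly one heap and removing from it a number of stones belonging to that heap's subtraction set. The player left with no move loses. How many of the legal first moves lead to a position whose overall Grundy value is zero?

3

Heap A, S = {1, 6, 7, 8}:
n :  0  1  2  3  4  5  6  7  8  9 10 11 12 13 14 15 16 17 18 19 20 21 22 23 24
G :  0  1  0  1  0  1  2  3  2  3  2  3  4  0  1  0  1  0  1  2  3  2  3  2  3
G_A(24) = 3.
Heap B, S = {1, 3, 5, 6, 9}:
n :  0  1  2  3  4  5  6  7  8  9 10 11 12 13 14 15 16 17
G :  0  1  0  1  0  1  2  3  2  3  2  3  0  1  0  1  0  1
G_B(17) = 1.
Combined Grundy value = 3 ⊕ 1 = 2.
A winning move leaves total XOR = 0, i.e. changes one component's Grundy value g to g ⊕ X where X is the current total.
Heap A: need g' = 3⊕2 = 1. Options: 24−1→G=2, 24−6→G=1, 24−7→G=0, 24−8→G=1. Hits: 2.
Heap B: need g' = 1⊕2 = 3. Options: 17−1→G=0, 17−3→G=0, 17−5→G=0, 17−6→G=3, 17−9→G=2. Hits: 1.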